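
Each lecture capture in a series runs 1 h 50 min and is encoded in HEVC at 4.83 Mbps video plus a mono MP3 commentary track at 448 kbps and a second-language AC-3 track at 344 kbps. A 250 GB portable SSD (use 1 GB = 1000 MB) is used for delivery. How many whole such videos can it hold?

1 h 50 min = 110 min = 6600 s
Audio total: 448 + 344 = 792 kbps = 0.792 Mbps.
Total bitrate: 5.622 Mbps.
Per item: 5.622 Mbps × 6600 s = 37,105 Mb = 4,638 MB.
Capacity: 250 GB = 2,000,000 Mb; 53.90 items → 53 complete.

53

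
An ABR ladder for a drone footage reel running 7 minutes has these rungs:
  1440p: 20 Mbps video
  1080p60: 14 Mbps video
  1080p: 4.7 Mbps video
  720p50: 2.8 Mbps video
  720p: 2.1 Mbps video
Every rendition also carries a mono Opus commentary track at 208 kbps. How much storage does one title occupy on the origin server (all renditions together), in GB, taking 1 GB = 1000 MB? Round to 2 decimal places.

2.34 GB

7 min = 420 s
Audio: 208 kbps = 0.208 Mbps.
Sum of rendition bitrates: (20+0.208) + (14+0.208) + (4.7+0.208) + (2.8+0.208) + (2.1+0.208) = 44.640 Mbps.
× 420 s = 18,749 Mb = 2,344 MB = 2.344 GB.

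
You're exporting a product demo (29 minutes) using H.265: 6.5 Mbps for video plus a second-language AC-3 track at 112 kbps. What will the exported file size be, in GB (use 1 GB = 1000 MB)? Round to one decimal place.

29 min = 1740 s
Audio: 112 kbps = 0.112 Mbps.
Total bitrate: 6.5 + 0.112 = 6.612 Mbps.
Stream data: 6.612 Mbps × 1740 s = 11504.9 Mb.
11,505 Mb ÷ 8 = 1,438 MB → 1.438 GB.

1.4 GB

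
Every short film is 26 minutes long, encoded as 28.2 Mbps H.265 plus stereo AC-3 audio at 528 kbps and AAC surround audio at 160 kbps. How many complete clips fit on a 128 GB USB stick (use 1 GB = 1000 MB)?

26 min = 1560 s
Audio total: 528 + 160 = 688 kbps = 0.688 Mbps.
Total bitrate: 28.888 Mbps.
Per item: 28.888 Mbps × 1560 s = 45,065 Mb = 5,633 MB.
Capacity: 128 GB = 1,024,000 Mb; 22.72 items → 22 complete.

22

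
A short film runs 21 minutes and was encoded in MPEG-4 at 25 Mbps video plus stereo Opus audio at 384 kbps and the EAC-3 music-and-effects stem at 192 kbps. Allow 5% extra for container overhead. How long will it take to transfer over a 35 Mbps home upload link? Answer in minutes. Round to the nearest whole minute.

16 minutes

21 min = 1260 s
Audio total: 384 + 192 = 576 kbps = 0.576 Mbps.
Total bitrate: 25.576 Mbps.
File: 25.576 Mbps × 1260 s = 32225.8 Mb.
With 5% container overhead: ×1.05. → 33837.0 Mb.
At 35 Mbps: 33837.0 / 35 = 966.8 s ≈ 16.1 minutes.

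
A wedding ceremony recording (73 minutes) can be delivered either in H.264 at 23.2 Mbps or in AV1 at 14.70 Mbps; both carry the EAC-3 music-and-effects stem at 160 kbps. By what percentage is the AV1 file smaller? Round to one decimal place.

36.4%

73 min = 4380 s
Audio: 160 kbps = 0.160 Mbps.
H.264: 23.360 Mbps × 4380 s = 102316.8 Mb = 11.911 GiB.
AV1: 14.860 Mbps × 4380 s = 65086.8 Mb = 7.577 GiB.
Reduction: (1 − 7.577/11.911) × 100 = 36.39%.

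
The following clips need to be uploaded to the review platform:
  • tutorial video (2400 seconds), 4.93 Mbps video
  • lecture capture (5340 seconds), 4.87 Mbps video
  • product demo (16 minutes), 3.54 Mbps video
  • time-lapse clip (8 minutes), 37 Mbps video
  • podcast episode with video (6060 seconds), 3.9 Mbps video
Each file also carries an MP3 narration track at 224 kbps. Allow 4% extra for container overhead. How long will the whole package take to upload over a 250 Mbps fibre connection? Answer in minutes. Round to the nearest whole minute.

Audio: 224 kbps = 0.224 Mbps.
tutorial video: 5.154 Mbps × 2400 s × 1.04 = 12864.4 Mb
lecture capture: 5.094 Mbps × 5340 s × 1.04 = 28290.0 Mb
product demo: 3.764 Mbps × 960 s × 1.04 = 3758.0 Mb
time-lapse clip: 37.224 Mbps × 480 s × 1.04 = 18582.2 Mb
podcast episode with video: 4.124 Mbps × 6060 s × 1.04 = 25991.1 Mb
Total: 89485.7 Mb = 11185.7 MB.
At 250 Mbps: 89485.7 / 250 = 358 s ≈ 5.97 minutes.

6 minutes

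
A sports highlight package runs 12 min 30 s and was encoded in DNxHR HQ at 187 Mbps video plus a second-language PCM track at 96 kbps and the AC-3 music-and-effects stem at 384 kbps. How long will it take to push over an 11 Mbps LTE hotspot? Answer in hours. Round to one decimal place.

3.6 hours

12 min 30 s = 750 s
Audio total: 96 + 384 = 480 kbps = 0.480 Mbps.
Total bitrate: 187.480 Mbps.
File: 187.480 Mbps × 750 s = 140610.0 Mb.
At 11 Mbps: 140610.0 / 11 = 12782.7 s ≈ 3.55 hours.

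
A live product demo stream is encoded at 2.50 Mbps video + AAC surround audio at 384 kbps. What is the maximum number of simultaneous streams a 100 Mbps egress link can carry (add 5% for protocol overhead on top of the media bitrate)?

33

Audio: 384 kbps = 0.384 Mbps.
Per-viewer media rate: 2.884 Mbps.
On the wire with 5% overhead: 3.028 Mbps.
100 Mbps = 100.0 Mbps; 100.0 / 3.028 = 33.02 → 33 viewers.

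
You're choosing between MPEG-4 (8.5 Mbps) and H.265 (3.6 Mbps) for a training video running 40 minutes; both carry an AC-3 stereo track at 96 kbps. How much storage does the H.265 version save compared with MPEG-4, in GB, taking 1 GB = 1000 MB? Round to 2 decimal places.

1.47 GB

40 min = 2400 s
Audio: 96 kbps = 0.096 Mbps.
MPEG-4: 8.596 Mbps × 2400 s = 20630.4 Mb = 2.579 GB.
H.265: 3.696 Mbps × 2400 s = 8870.4 Mb = 1.109 GB.
Saving: 2.579 − 1.109 = 1.470 GB.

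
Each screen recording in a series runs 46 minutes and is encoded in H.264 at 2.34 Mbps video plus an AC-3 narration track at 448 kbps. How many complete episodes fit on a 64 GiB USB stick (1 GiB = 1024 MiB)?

71

46 min = 2760 s
Audio: 448 kbps = 0.448 Mbps.
Total bitrate: 2.788 Mbps.
Per item: 2.788 Mbps × 2760 s = 7,695 Mb = 961.9 MB.
Capacity: 64 GiB = 549,756 Mb; 71.44 items → 71 complete.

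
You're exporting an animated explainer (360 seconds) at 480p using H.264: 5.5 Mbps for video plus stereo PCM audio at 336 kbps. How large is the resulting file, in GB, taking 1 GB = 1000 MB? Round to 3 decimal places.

0.263 GB

Audio: 336 kbps = 0.336 Mbps.
Total bitrate: 5.5 + 0.336 = 5.836 Mbps.
Stream data: 5.836 Mbps × 360 s = 2101.0 Mb.
2,101 Mb ÷ 8 = 262.6 MB → 0.2626 GB.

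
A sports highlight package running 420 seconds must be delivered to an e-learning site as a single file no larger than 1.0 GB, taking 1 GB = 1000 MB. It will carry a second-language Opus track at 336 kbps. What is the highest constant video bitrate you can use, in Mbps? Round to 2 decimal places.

Budget: 1.0 GB = 8000.0 Mb.
Total bitrate budget: 8000.0 Mb / 420 s = 19.048 Mbps.
Audio: 336 kbps = 0.336 Mbps.
Video: 19.048 − 0.336 = 18.712 Mbps.

18.71 Mbps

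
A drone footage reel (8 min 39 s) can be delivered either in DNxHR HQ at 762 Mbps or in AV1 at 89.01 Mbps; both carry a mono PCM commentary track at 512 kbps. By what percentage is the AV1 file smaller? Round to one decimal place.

8 min 39 s = 519 s
Audio: 512 kbps = 0.512 Mbps.
DNxHR HQ: 762.512 Mbps × 519 s = 395743.7 Mb = 46.071 GiB.
AV1: 89.522 Mbps × 519 s = 46461.9 Mb = 5.409 GiB.
Reduction: (1 − 5.409/46.071) × 100 = 88.26%.

88.3%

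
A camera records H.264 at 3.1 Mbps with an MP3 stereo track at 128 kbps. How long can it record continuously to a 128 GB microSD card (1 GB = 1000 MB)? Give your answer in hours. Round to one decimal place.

Audio: 128 kbps = 0.128 Mbps.
Total bitrate: 3.1 + 0.128 = 3.228 Mbps.
Capacity: 128 GB = 1,024,000 Mb.
Recording time: 1,024,000 / 3.228 = 317,224 s ≈ 88.1 hours.

88.1 hours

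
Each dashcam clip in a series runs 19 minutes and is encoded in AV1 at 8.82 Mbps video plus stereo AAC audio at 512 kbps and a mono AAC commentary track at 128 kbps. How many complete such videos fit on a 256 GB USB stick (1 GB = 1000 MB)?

189

19 min = 1140 s
Audio total: 512 + 128 = 640 kbps = 0.640 Mbps.
Total bitrate: 9.460 Mbps.
Per item: 9.460 Mbps × 1140 s = 10,784 Mb = 1,348 MB.
Capacity: 256 GB = 2,048,000 Mb; 189.90 items → 189 complete.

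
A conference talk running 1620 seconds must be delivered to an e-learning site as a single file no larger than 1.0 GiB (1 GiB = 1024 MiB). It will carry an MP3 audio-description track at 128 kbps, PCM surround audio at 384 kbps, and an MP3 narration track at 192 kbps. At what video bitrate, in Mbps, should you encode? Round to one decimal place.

Budget: 1.0 GiB = 8589.9 Mb.
Total bitrate budget: 8589.9 Mb / 1620 s = 5.302 Mbps.
Audio total: 128 + 384 + 192 = 704 kbps = 0.704 Mbps.
Video: 5.302 − 0.704 = 4.598 Mbps.

4.6 Mbps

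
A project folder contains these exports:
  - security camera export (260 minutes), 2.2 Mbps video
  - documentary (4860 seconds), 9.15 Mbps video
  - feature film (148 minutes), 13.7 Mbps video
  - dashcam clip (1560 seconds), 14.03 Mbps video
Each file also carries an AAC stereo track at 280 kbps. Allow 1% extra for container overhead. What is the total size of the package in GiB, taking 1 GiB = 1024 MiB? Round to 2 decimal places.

27.16 GiB

Audio: 280 kbps = 0.280 Mbps.
security camera export: 2.480 Mbps × 15600 s × 1.01 = 39074.9 Mb
documentary: 9.430 Mbps × 4860 s × 1.01 = 46288.1 Mb
feature film: 13.980 Mbps × 8880 s × 1.01 = 125383.8 Mb
dashcam clip: 14.310 Mbps × 1560 s × 1.01 = 22546.8 Mb
Total: 233293.6 Mb = 29161.7 MB.
= 27.16 GiB.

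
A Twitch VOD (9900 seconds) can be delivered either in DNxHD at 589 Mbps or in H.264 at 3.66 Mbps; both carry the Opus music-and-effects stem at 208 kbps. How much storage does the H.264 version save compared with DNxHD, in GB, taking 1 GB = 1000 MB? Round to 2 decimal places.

Audio: 208 kbps = 0.208 Mbps.
DNxHD: 589.208 Mbps × 9900 s = 5833159.2 Mb = 729.145 GB.
H.264: 3.868 Mbps × 9900 s = 38293.2 Mb = 4.787 GB.
Saving: 729.145 − 4.787 = 724.358 GB.

724.36 GB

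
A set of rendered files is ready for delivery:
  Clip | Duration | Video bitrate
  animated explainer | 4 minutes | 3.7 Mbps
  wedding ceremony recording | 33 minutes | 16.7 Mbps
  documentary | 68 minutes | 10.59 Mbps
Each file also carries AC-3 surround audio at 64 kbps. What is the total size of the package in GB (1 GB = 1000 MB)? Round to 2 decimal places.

Audio: 64 kbps = 0.064 Mbps.
animated explainer: 3.764 Mbps × 240 s = 903.4 Mb
wedding ceremony recording: 16.764 Mbps × 1980 s = 33192.7 Mb
documentary: 10.654 Mbps × 4080 s = 43468.3 Mb
Total: 77564.4 Mb = 9695.5 MB.
= 9.696 GB.

9.70 GB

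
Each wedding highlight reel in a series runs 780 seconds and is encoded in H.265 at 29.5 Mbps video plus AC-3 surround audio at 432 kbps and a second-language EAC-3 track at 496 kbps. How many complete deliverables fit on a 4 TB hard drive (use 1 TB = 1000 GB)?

1348

Audio total: 432 + 496 = 928 kbps = 0.928 Mbps.
Total bitrate: 30.428 Mbps.
Per item: 30.428 Mbps × 780 s = 23,734 Mb = 2,967 MB.
Capacity: 4 TB = 32,000,000 Mb; 1348.29 items → 1348 complete.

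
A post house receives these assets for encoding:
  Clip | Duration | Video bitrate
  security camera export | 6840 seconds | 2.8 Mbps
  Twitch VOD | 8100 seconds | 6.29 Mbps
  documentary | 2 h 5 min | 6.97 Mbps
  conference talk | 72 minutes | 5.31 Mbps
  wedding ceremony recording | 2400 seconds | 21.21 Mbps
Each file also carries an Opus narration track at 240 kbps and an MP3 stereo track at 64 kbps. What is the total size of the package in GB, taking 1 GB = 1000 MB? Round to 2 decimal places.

25.64 GB

Audio total: 240 + 64 = 304 kbps = 0.304 Mbps.
security camera export: 3.104 Mbps × 6840 s = 21231.4 Mb
Twitch VOD: 6.594 Mbps × 8100 s = 53411.4 Mb
documentary: 7.274 Mbps × 7500 s = 54555.0 Mb
conference talk: 5.614 Mbps × 4320 s = 24252.5 Mb
wedding ceremony recording: 21.514 Mbps × 2400 s = 51633.6 Mb
Total: 205083.8 Mb = 25635.5 MB.
= 25.64 GB.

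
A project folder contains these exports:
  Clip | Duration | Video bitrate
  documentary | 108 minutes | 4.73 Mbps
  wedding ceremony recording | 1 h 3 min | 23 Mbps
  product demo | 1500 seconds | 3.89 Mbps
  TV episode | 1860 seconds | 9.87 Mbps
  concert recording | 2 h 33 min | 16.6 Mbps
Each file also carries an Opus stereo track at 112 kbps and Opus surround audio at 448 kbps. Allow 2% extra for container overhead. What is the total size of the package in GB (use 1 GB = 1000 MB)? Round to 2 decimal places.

Audio total: 112 + 448 = 560 kbps = 0.560 Mbps.
documentary: 5.290 Mbps × 6480 s × 1.02 = 34964.8 Mb
wedding ceremony recording: 23.560 Mbps × 3780 s × 1.02 = 90837.9 Mb
product demo: 4.450 Mbps × 1500 s × 1.02 = 6808.5 Mb
TV episode: 10.430 Mbps × 1860 s × 1.02 = 19787.8 Mb
concert recording: 17.160 Mbps × 9180 s × 1.02 = 160679.4 Mb
Total: 313078.4 Mb = 39134.8 MB.
= 39.13 GB.

39.13 GB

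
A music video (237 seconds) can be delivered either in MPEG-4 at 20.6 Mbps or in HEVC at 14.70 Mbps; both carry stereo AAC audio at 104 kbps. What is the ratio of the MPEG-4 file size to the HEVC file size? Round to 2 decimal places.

1.40

Audio: 104 kbps = 0.104 Mbps.
MPEG-4: 20.704 Mbps × 237 s = 4906.8 Mb = 0.613 GB.
HEVC: 14.804 Mbps × 237 s = 3508.5 Mb = 0.439 GB.
Ratio: 0.613 / 0.439 = 1.399.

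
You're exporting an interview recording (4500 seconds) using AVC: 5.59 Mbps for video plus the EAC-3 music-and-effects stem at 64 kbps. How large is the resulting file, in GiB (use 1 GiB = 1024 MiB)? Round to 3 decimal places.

2.962 GiB

Audio: 64 kbps = 0.064 Mbps.
Total bitrate: 5.59 + 0.064 = 5.654 Mbps.
Stream data: 5.654 Mbps × 4500 s = 25443.0 Mb.
25,443 Mb = 3,180,375,000 bytes ÷ 1,073,741,824 = 2.962 GiB.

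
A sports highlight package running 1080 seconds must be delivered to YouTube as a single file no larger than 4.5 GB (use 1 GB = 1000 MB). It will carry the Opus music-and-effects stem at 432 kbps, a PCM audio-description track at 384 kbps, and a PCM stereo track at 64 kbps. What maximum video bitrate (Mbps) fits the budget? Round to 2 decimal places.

32.45 Mbps

Budget: 4.5 GB = 36000.0 Mb.
Total bitrate budget: 36000.0 Mb / 1080 s = 33.333 Mbps.
Audio total: 432 + 384 + 64 = 880 kbps = 0.880 Mbps.
Video: 33.333 − 0.880 = 32.453 Mbps.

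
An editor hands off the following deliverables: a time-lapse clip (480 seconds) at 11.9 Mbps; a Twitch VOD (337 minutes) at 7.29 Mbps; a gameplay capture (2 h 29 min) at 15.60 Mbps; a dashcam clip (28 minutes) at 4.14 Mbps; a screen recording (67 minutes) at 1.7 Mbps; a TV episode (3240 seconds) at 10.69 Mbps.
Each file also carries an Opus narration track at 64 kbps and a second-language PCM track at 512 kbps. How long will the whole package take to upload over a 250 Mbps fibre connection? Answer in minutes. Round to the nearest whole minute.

24 minutes

Audio total: 64 + 512 = 576 kbps = 0.576 Mbps.
time-lapse clip: 12.476 Mbps × 480 s = 5988.5 Mb
Twitch VOD: 7.866 Mbps × 20220 s = 159050.5 Mb
gameplay capture: 16.176 Mbps × 8940 s = 144613.4 Mb
dashcam clip: 4.716 Mbps × 1680 s = 7922.9 Mb
screen recording: 2.276 Mbps × 4020 s = 9149.5 Mb
TV episode: 11.266 Mbps × 3240 s = 36501.8 Mb
Total: 363226.7 Mb = 45403.3 MB.
At 250 Mbps: 363226.7 / 250 = 1453 s ≈ 24.2 minutes.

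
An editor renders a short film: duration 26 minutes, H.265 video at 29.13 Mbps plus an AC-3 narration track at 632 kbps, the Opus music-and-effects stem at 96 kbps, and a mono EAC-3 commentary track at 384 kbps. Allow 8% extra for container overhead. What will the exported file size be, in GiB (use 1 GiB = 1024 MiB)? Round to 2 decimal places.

26 min = 1560 s
Audio total: 632 + 96 + 384 = 1112 kbps = 1.112 Mbps.
Total bitrate: 29.13 + 1.112 = 30.242 Mbps.
Stream data: 30.242 Mbps × 1560 s = 47177.5 Mb.
With 8% container overhead: ×1.08.
50,952 Mb = 6,368,965,200 bytes ÷ 1,073,741,824 = 5.932 GiB.

5.93 GiB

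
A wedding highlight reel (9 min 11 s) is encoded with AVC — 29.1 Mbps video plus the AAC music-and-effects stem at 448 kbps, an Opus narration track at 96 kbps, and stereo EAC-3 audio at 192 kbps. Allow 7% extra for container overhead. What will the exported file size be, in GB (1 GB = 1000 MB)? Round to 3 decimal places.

2.199 GB

9 min 11 s = 551 s
Audio total: 448 + 96 + 192 = 736 kbps = 0.736 Mbps.
Total bitrate: 29.1 + 0.736 = 29.836 Mbps.
Stream data: 29.836 Mbps × 551 s = 16439.6 Mb.
With 7% container overhead: ×1.07.
17,590 Mb ÷ 8 = 2,199 MB → 2.199 GB.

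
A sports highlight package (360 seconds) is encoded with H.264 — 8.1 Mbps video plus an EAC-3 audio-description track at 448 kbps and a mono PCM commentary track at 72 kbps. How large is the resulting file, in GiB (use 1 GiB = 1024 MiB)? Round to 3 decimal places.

Audio total: 448 + 72 = 520 kbps = 0.520 Mbps.
Total bitrate: 8.1 + 0.520 = 8.620 Mbps.
Stream data: 8.620 Mbps × 360 s = 3103.2 Mb.
3,103 Mb = 387,900,000 bytes ÷ 1,073,741,824 = 0.3613 GiB.

0.361 GiB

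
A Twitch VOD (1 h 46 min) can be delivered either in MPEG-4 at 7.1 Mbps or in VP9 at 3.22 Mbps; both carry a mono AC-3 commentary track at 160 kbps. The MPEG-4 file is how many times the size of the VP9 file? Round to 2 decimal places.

2.15

1 h 46 min = 106 min = 6360 s
Audio: 160 kbps = 0.160 Mbps.
MPEG-4: 7.260 Mbps × 6360 s = 46173.6 Mb = 5.772 GB.
VP9: 3.380 Mbps × 6360 s = 21496.8 Mb = 2.687 GB.
Ratio: 5.772 / 2.687 = 2.148.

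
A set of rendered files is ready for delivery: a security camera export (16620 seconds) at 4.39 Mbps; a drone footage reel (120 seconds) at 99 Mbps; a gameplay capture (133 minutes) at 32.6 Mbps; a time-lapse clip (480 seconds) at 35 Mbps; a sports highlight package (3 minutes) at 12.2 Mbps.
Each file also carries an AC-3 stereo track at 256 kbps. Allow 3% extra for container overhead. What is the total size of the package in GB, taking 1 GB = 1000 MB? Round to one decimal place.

47.7 GB

Audio: 256 kbps = 0.256 Mbps.
security camera export: 4.646 Mbps × 16620 s × 1.03 = 79533.0 Mb
drone footage reel: 99.256 Mbps × 120 s × 1.03 = 12268.0 Mb
gameplay capture: 32.856 Mbps × 7980 s × 1.03 = 270056.6 Mb
time-lapse clip: 35.256 Mbps × 480 s × 1.03 = 17430.6 Mb
sports highlight package: 12.456 Mbps × 180 s × 1.03 = 2309.3 Mb
Total: 381597.6 Mb = 47699.7 MB.
= 47.70 GB.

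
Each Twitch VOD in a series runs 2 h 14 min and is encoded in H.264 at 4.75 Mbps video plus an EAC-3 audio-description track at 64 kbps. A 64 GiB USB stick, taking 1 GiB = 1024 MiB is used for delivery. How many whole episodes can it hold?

14

2 h 14 min = 134 min = 8040 s
Audio: 64 kbps = 0.064 Mbps.
Total bitrate: 4.814 Mbps.
Per item: 4.814 Mbps × 8040 s = 38,705 Mb = 4,838 MB.
Capacity: 64 GiB = 549,756 Mb; 14.20 items → 14 complete.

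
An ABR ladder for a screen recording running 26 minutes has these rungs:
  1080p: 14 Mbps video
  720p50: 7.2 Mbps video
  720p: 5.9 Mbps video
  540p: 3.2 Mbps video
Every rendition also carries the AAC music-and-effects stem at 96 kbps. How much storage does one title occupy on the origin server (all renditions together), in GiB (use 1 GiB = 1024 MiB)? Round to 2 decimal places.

26 min = 1560 s
Audio: 96 kbps = 0.096 Mbps.
Sum of rendition bitrates: (14+0.096) + (7.2+0.096) + (5.9+0.096) + (3.2+0.096) = 30.684 Mbps.
× 1560 s = 47,867 Mb = 5,983 MB = 5.572 GiB.

5.57 GiB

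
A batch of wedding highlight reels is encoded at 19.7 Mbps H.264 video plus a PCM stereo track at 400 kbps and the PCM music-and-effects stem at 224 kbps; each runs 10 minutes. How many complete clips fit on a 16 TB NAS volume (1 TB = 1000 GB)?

10496

10 min = 600 s
Audio total: 400 + 224 = 624 kbps = 0.624 Mbps.
Total bitrate: 20.324 Mbps.
Per item: 20.324 Mbps × 600 s = 12,194 Mb = 1,524 MB.
Capacity: 16 TB = 128,000,000 Mb; 10496.62 items → 10496 complete.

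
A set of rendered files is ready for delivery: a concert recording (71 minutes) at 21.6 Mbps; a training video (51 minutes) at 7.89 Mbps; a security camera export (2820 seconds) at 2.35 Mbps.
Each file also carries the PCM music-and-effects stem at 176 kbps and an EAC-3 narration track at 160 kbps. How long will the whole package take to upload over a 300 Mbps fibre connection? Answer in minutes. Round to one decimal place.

7.0 minutes

Audio total: 176 + 160 = 336 kbps = 0.336 Mbps.
concert recording: 21.936 Mbps × 4260 s = 93447.4 Mb
training video: 8.226 Mbps × 3060 s = 25171.6 Mb
security camera export: 2.686 Mbps × 2820 s = 7574.5 Mb
Total: 126193.4 Mb = 15774.2 MB.
At 300 Mbps: 126193.4 / 300 = 421 s ≈ 7.01 minutes.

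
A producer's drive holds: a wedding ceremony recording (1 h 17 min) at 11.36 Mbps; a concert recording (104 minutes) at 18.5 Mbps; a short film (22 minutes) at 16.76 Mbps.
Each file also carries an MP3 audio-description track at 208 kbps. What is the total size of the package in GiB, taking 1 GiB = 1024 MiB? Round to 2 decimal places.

Audio: 208 kbps = 0.208 Mbps.
wedding ceremony recording: 11.568 Mbps × 4620 s = 53444.2 Mb
concert recording: 18.708 Mbps × 6240 s = 116737.9 Mb
short film: 16.968 Mbps × 1320 s = 22397.8 Mb
Total: 192579.8 Mb = 24072.5 MB.
= 22.42 GiB.

22.42 GiB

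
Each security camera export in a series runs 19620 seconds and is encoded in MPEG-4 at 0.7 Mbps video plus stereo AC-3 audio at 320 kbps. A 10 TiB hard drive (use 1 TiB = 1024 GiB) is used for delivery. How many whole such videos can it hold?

Audio: 320 kbps = 0.320 Mbps.
Total bitrate: 1.020 Mbps.
Per item: 1.020 Mbps × 19620 s = 20,012 Mb = 2,502 MB.
Capacity: 10 TiB = 87,960,930 Mb; 4395.32 items → 4395 complete.

4395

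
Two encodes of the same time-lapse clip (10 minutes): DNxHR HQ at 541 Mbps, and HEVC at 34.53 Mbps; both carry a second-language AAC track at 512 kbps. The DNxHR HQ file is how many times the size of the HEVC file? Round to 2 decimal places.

10 min = 600 s
Audio: 512 kbps = 0.512 Mbps.
DNxHR HQ: 541.512 Mbps × 600 s = 324907.2 Mb = 40.613 GB.
HEVC: 35.042 Mbps × 600 s = 21025.2 Mb = 2.628 GB.
Ratio: 40.613 / 2.628 = 15.453.

15.45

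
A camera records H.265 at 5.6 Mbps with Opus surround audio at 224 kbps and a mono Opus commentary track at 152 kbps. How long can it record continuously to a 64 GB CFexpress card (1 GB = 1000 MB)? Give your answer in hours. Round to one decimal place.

Audio total: 224 + 152 = 376 kbps = 0.376 Mbps.
Total bitrate: 5.6 + 0.376 = 5.976 Mbps.
Capacity: 64 GB = 512,000 Mb.
Recording time: 512,000 / 5.976 = 85,676 s ≈ 23.8 hours.

23.8 hours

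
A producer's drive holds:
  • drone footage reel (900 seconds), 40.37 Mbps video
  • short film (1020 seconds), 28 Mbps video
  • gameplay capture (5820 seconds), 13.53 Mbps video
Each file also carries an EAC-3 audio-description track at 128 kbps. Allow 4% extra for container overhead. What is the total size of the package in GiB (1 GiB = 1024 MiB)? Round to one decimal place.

17.5 GiB

Audio: 128 kbps = 0.128 Mbps.
drone footage reel: 40.498 Mbps × 900 s × 1.04 = 37906.1 Mb
short film: 28.128 Mbps × 1020 s × 1.04 = 29838.2 Mb
gameplay capture: 13.658 Mbps × 5820 s × 1.04 = 82669.1 Mb
Total: 150413.5 Mb = 18801.7 MB.
= 17.51 GiB.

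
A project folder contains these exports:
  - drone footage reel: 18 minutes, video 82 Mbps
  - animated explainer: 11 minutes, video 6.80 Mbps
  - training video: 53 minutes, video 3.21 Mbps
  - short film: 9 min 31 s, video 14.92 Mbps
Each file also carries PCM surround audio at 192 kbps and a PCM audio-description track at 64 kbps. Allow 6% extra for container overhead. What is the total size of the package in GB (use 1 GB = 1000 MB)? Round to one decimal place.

Audio total: 192 + 64 = 256 kbps = 0.256 Mbps.
drone footage reel: 82.256 Mbps × 1080 s × 1.06 = 94166.7 Mb
animated explainer: 7.056 Mbps × 660 s × 1.06 = 4936.4 Mb
training video: 3.466 Mbps × 3180 s × 1.06 = 11683.2 Mb
short film: 15.176 Mbps × 571 s × 1.06 = 9185.4 Mb
Total: 119971.7 Mb = 14996.5 MB.
= 15.00 GB.

15.0 GB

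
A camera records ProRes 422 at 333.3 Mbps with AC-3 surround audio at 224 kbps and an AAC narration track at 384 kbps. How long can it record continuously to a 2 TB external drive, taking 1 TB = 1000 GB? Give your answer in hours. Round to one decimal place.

Audio total: 224 + 384 = 608 kbps = 0.608 Mbps.
Total bitrate: 333.3 + 0.608 = 333.908 Mbps.
Capacity: 2 TB = 16,000,000 Mb.
Recording time: 16,000,000 / 333.908 = 47,917 s ≈ 13.3 hours.

13.3 hours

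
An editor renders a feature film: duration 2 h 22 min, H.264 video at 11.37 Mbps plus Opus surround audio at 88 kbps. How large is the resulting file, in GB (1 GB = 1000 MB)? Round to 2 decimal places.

12.20 GB

2 h 22 min = 142 min = 8520 s
Audio: 88 kbps = 0.088 Mbps.
Total bitrate: 11.37 + 0.088 = 11.458 Mbps.
Stream data: 11.458 Mbps × 8520 s = 97622.2 Mb.
97,622 Mb ÷ 8 = 12,203 MB → 12.20 GB.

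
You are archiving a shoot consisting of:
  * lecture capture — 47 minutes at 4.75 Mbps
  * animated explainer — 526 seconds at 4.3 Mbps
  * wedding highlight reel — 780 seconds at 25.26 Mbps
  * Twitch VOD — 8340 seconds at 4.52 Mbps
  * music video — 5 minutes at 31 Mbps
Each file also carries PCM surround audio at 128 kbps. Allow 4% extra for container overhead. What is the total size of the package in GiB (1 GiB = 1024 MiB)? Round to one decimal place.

Audio: 128 kbps = 0.128 Mbps.
lecture capture: 4.878 Mbps × 2820 s × 1.04 = 14306.2 Mb
animated explainer: 4.428 Mbps × 526 s × 1.04 = 2422.3 Mb
wedding highlight reel: 25.388 Mbps × 780 s × 1.04 = 20594.7 Mb
Twitch VOD: 4.648 Mbps × 8340 s × 1.04 = 40314.9 Mb
music video: 31.128 Mbps × 300 s × 1.04 = 9711.9 Mb
Total: 87350.1 Mb = 10918.8 MB.
= 10.17 GiB.

10.2 GiB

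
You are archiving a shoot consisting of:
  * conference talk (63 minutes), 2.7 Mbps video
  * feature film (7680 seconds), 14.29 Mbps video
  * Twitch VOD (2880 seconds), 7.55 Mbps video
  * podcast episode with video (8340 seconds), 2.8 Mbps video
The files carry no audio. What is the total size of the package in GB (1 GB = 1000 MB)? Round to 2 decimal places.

20.63 GB

conference talk: 2.700 Mbps × 3780 s = 10206.0 Mb
feature film: 14.290 Mbps × 7680 s = 109747.2 Mb
Twitch VOD: 7.550 Mbps × 2880 s = 21744.0 Mb
podcast episode with video: 2.800 Mbps × 8340 s = 23352.0 Mb
Total: 165049.2 Mb = 20631.2 MB.
= 20.63 GB.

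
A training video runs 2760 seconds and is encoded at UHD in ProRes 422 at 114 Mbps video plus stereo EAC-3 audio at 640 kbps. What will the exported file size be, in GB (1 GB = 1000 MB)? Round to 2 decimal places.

Audio: 640 kbps = 0.640 Mbps.
Total bitrate: 114 + 0.640 = 114.640 Mbps.
Stream data: 114.640 Mbps × 2760 s = 316406.4 Mb.
316,406 Mb ÷ 8 = 39,551 MB → 39.55 GB.

39.55 GB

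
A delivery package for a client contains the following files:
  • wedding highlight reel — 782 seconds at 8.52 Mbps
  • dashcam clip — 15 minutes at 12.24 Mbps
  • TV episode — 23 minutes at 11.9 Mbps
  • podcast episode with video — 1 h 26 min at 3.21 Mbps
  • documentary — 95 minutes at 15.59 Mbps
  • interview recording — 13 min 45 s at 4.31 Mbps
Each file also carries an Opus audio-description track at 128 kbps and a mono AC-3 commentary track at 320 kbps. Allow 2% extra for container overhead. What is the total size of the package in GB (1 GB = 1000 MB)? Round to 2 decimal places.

Audio total: 128 + 320 = 448 kbps = 0.448 Mbps.
wedding highlight reel: 8.968 Mbps × 782 s × 1.02 = 7153.2 Mb
dashcam clip: 12.688 Mbps × 900 s × 1.02 = 11647.6 Mb
TV episode: 12.348 Mbps × 1380 s × 1.02 = 17381.0 Mb
podcast episode with video: 3.658 Mbps × 5160 s × 1.02 = 19252.8 Mb
documentary: 16.038 Mbps × 5700 s × 1.02 = 93244.9 Mb
interview recording: 4.758 Mbps × 825 s × 1.02 = 4003.9 Mb
Total: 152683.4 Mb = 19085.4 MB.
= 19.09 GB.

19.09 GB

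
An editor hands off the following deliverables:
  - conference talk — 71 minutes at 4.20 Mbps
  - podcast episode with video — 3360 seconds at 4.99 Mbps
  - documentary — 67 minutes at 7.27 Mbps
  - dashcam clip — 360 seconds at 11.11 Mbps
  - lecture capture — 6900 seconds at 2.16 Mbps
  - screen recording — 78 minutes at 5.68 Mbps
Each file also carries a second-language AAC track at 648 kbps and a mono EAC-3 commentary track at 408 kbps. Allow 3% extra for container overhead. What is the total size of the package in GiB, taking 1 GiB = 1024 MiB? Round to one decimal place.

16.1 GiB

Audio total: 648 + 408 = 1056 kbps = 1.056 Mbps.
conference talk: 5.256 Mbps × 4260 s × 1.03 = 23062.3 Mb
podcast episode with video: 6.046 Mbps × 3360 s × 1.03 = 20924.0 Mb
documentary: 8.326 Mbps × 4020 s × 1.03 = 34474.6 Mb
dashcam clip: 12.166 Mbps × 360 s × 1.03 = 4511.2 Mb
lecture capture: 3.216 Mbps × 6900 s × 1.03 = 22856.1 Mb
screen recording: 6.736 Mbps × 4680 s × 1.03 = 32470.2 Mb
Total: 138298.4 Mb = 17287.3 MB.
= 16.10 GiB.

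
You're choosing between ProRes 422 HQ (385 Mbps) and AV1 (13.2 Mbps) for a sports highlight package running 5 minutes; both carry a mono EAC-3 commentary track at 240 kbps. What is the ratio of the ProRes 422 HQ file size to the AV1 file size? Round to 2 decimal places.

28.66

5 min = 300 s
Audio: 240 kbps = 0.240 Mbps.
ProRes 422 HQ: 385.240 Mbps × 300 s = 115572.0 Mb = 14.447 GB.
AV1: 13.440 Mbps × 300 s = 4032.0 Mb = 0.504 GB.
Ratio: 14.447 / 0.504 = 28.664.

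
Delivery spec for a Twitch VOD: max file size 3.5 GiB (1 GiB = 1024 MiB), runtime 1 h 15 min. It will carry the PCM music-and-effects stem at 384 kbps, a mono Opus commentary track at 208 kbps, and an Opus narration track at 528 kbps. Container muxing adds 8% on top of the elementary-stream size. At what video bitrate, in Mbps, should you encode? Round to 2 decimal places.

Budget: 3.5 GiB = 30064.8 Mb.
Stream payload after overhead: 30064.8 / 1.08 = 27837.8 Mb.
1 h 15 min = 75 min = 4500 s
Total bitrate budget: 27837.8 Mb / 4500 s = 6.186 Mbps.
Audio total: 384 + 208 + 528 = 1120 kbps = 1.120 Mbps.
Video: 6.186 − 1.120 = 5.066 Mbps.

5.07 Mbps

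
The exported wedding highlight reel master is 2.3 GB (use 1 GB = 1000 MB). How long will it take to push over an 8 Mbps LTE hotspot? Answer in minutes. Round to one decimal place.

File: 2.3 GB = 18400.0 Mb.
At 8 Mbps: 18400.0 / 8 = 2300.0 s ≈ 38.3 minutes.

38.3 minutes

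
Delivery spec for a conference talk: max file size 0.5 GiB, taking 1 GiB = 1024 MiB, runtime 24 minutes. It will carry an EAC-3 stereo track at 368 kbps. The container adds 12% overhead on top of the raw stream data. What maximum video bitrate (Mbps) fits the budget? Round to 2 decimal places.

Budget: 0.5 GiB = 4295.0 Mb.
Stream payload after overhead: 4295.0 / 1.12 = 3834.8 Mb.
24 min = 1440 s
Total bitrate budget: 3834.8 Mb / 1440 s = 2.663 Mbps.
Audio: 368 kbps = 0.368 Mbps.
Video: 2.663 − 0.368 = 2.295 Mbps.

2.30 Mbps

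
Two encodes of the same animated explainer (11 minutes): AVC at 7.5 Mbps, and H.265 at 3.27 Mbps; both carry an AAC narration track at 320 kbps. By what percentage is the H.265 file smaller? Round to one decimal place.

11 min = 660 s
Audio: 320 kbps = 0.320 Mbps.
AVC: 7.820 Mbps × 660 s = 5161.2 Mb = 0.645 GB.
H.265: 3.590 Mbps × 660 s = 2369.4 Mb = 0.296 GB.
Reduction: (1 − 0.296/0.645) × 100 = 54.09%.

54.1%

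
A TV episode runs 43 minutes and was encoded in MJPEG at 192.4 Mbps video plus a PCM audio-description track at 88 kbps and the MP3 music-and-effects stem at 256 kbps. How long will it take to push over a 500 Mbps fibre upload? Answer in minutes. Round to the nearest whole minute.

43 min = 2580 s
Audio total: 88 + 256 = 344 kbps = 0.344 Mbps.
Total bitrate: 192.744 Mbps.
File: 192.744 Mbps × 2580 s = 497279.5 Mb.
At 500 Mbps: 497279.5 / 500 = 994.6 s ≈ 16.6 minutes.

17 minutes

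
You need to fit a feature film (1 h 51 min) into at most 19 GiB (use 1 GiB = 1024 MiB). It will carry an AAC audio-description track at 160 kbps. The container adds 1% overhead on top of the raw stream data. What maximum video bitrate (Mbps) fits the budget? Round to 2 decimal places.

Budget: 19 GiB = 163208.8 Mb.
Stream payload after overhead: 163208.8 / 1.01 = 161592.8 Mb.
1 h 51 min = 111 min = 6660 s
Total bitrate budget: 161592.8 Mb / 6660 s = 24.263 Mbps.
Audio: 160 kbps = 0.160 Mbps.
Video: 24.263 − 0.160 = 24.103 Mbps.

24.10 Mbps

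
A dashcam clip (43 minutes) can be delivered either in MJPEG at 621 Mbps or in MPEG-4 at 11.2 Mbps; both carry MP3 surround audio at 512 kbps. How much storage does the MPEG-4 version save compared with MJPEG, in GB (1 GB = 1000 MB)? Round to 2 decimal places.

196.66 GB

43 min = 2580 s
Audio: 512 kbps = 0.512 Mbps.
MJPEG: 621.512 Mbps × 2580 s = 1603501.0 Mb = 200.438 GB.
MPEG-4: 11.712 Mbps × 2580 s = 30217.0 Mb = 3.777 GB.
Saving: 200.438 − 3.777 = 196.661 GB.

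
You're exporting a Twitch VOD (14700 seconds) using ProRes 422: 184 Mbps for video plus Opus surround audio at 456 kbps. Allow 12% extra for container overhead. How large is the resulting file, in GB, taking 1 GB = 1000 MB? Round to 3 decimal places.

379.610 GB

Audio: 456 kbps = 0.456 Mbps.
Total bitrate: 184 + 0.456 = 184.456 Mbps.
Stream data: 184.456 Mbps × 14700 s = 2711503.2 Mb.
With 12% container overhead: ×1.12.
3,036,884 Mb ÷ 8 = 379,610 MB → 379.6 GB.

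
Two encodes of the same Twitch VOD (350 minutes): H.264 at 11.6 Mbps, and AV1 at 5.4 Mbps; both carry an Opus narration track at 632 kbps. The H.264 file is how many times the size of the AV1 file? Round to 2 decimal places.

2.03

350 min = 21000 s
Audio: 632 kbps = 0.632 Mbps.
H.264: 12.232 Mbps × 21000 s = 256872.0 Mb = 32.109 GB.
AV1: 6.032 Mbps × 21000 s = 126672.0 Mb = 15.834 GB.
Ratio: 32.109 / 15.834 = 2.028.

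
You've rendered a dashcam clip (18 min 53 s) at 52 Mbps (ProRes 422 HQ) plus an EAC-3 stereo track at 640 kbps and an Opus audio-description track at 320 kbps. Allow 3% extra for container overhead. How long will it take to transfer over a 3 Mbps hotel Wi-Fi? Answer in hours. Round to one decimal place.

5.7 hours

18 min 53 s = 1133 s
Audio total: 640 + 320 = 960 kbps = 0.960 Mbps.
Total bitrate: 52.960 Mbps.
File: 52.960 Mbps × 1133 s = 60003.7 Mb.
With 3% container overhead: ×1.03. → 61803.8 Mb.
At 3 Mbps: 61803.8 / 3 = 20601.3 s ≈ 5.72 hours.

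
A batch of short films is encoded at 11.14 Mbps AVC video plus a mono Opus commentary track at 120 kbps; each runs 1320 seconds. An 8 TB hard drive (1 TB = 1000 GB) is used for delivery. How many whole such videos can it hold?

4305

Audio: 120 kbps = 0.120 Mbps.
Total bitrate: 11.260 Mbps.
Per item: 11.260 Mbps × 1320 s = 14,863 Mb = 1,858 MB.
Capacity: 8 TB = 64,000,000 Mb; 4305.94 items → 4305 complete.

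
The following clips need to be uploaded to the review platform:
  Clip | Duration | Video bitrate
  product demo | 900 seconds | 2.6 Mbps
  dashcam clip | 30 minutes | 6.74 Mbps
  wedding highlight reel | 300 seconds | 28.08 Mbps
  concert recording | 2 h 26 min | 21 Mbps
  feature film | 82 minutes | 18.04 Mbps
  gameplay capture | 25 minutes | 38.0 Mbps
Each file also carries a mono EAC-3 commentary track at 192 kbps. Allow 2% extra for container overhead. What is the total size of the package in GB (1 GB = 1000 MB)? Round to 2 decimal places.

45.40 GB

Audio: 192 kbps = 0.192 Mbps.
product demo: 2.792 Mbps × 900 s × 1.02 = 2563.1 Mb
dashcam clip: 6.932 Mbps × 1800 s × 1.02 = 12727.2 Mb
wedding highlight reel: 28.272 Mbps × 300 s × 1.02 = 8651.2 Mb
concert recording: 21.192 Mbps × 8760 s × 1.02 = 189354.8 Mb
feature film: 18.232 Mbps × 4920 s × 1.02 = 91495.5 Mb
gameplay capture: 38.192 Mbps × 1500 s × 1.02 = 58433.8 Mb
Total: 363225.4 Mb = 45403.2 MB.
= 45.40 GB.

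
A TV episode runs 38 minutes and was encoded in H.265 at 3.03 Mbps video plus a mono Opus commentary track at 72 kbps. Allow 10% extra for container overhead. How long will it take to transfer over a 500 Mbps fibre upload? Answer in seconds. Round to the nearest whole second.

16 seconds

38 min = 2280 s
Audio: 72 kbps = 0.072 Mbps.
Total bitrate: 3.102 Mbps.
File: 3.102 Mbps × 2280 s = 7072.6 Mb.
With 10% container overhead: ×1.10. → 7779.8 Mb.
At 500 Mbps: 7779.8 / 500 = 15.6 s ≈ 15.6 seconds.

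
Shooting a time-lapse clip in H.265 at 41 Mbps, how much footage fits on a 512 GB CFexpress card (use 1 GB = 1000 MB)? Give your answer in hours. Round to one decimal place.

27.8 hours

Capacity: 512 GB = 4,096,000 Mb.
Recording time: 4,096,000 / 41.000 = 99,902 s ≈ 27.8 hours.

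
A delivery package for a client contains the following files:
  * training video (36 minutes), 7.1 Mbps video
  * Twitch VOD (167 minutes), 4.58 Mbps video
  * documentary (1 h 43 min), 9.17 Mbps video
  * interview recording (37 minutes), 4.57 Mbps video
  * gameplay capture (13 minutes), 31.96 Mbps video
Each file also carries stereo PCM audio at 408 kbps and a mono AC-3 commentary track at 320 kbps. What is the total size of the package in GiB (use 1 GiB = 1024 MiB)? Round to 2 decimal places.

Audio total: 408 + 320 = 728 kbps = 0.728 Mbps.
training video: 7.828 Mbps × 2160 s = 16908.5 Mb
Twitch VOD: 5.308 Mbps × 10020 s = 53186.2 Mb
documentary: 9.898 Mbps × 6180 s = 61169.6 Mb
interview recording: 5.298 Mbps × 2220 s = 11761.6 Mb
gameplay capture: 32.688 Mbps × 780 s = 25496.6 Mb
Total: 168522.5 Mb = 21065.3 MB.
= 19.62 GiB.

19.62 GiB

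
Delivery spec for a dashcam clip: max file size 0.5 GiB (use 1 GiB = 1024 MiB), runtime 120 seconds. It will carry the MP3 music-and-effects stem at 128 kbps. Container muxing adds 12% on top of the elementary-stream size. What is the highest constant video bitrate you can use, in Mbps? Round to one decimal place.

Budget: 0.5 GiB = 4295.0 Mb.
Stream payload after overhead: 4295.0 / 1.12 = 3834.8 Mb.
Total bitrate budget: 3834.8 Mb / 120 s = 31.957 Mbps.
Audio: 128 kbps = 0.128 Mbps.
Video: 31.957 − 0.128 = 31.829 Mbps.

31.8 Mbps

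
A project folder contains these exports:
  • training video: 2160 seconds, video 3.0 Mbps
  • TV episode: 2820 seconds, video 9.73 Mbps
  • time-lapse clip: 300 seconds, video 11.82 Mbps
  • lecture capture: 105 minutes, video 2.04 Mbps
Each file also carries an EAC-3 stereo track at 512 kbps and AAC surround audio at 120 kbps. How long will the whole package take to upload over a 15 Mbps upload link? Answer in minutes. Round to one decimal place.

64.0 minutes

Audio total: 512 + 120 = 632 kbps = 0.632 Mbps.
training video: 3.632 Mbps × 2160 s = 7845.1 Mb
TV episode: 10.362 Mbps × 2820 s = 29220.8 Mb
time-lapse clip: 12.452 Mbps × 300 s = 3735.6 Mb
lecture capture: 2.672 Mbps × 6300 s = 16833.6 Mb
Total: 57635.2 Mb = 7204.4 MB.
At 15 Mbps: 57635.2 / 15 = 3842 s ≈ 64 minutes.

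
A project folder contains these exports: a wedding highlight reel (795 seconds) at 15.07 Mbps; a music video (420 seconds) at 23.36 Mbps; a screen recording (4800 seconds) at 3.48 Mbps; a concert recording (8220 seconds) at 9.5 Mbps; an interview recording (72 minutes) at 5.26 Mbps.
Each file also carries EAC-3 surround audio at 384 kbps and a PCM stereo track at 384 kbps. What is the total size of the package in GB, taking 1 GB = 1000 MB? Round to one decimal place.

19.2 GB

Audio total: 384 + 384 = 768 kbps = 0.768 Mbps.
wedding highlight reel: 15.838 Mbps × 795 s = 12591.2 Mb
music video: 24.128 Mbps × 420 s = 10133.8 Mb
screen recording: 4.248 Mbps × 4800 s = 20390.4 Mb
concert recording: 10.268 Mbps × 8220 s = 84403.0 Mb
interview recording: 6.028 Mbps × 4320 s = 26041.0 Mb
Total: 153559.3 Mb = 19194.9 MB.
= 19.19 GB.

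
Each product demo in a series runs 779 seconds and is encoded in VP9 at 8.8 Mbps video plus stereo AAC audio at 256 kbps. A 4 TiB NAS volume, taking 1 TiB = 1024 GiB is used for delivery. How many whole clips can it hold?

Audio: 256 kbps = 0.256 Mbps.
Total bitrate: 9.056 Mbps.
Per item: 9.056 Mbps × 779 s = 7,055 Mb = 881.8 MB.
Capacity: 4 TiB = 35,184,372 Mb; 4987.42 items → 4987 complete.

4987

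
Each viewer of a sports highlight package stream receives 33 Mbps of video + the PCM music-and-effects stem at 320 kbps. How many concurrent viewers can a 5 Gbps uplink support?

Audio: 320 kbps = 0.320 Mbps.
Per-viewer media rate: 33.320 Mbps.
5 Gbps = 5,000 Mbps; 5,000 / 33.320 = 150.06 → 150 viewers.

150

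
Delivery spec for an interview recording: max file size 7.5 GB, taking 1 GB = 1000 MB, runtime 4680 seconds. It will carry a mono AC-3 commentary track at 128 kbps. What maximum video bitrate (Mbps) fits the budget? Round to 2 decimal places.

12.69 Mbps

Budget: 7.5 GB = 60000.0 Mb.
Total bitrate budget: 60000.0 Mb / 4680 s = 12.821 Mbps.
Audio: 128 kbps = 0.128 Mbps.
Video: 12.821 − 0.128 = 12.693 Mbps.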